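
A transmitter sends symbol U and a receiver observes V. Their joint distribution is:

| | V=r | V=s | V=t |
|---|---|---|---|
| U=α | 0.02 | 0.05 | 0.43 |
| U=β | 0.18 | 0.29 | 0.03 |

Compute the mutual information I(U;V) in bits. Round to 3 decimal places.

Marginals: p(U) = (0.5000, 0.5000), p(V) = (0.2000, 0.3400, 0.4600).
I(U;V) = H(U) + H(V) − H(U,V).
H(U) = 1.0000, H(V) = 1.5089, H(U,V) = 1.9675.
I(U;V) = 1.0000 + 1.5089 − 1.9675 = 0.541 bits.

0.541 bits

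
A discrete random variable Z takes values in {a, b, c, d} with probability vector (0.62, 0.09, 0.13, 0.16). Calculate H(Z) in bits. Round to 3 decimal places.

H(Z) = −Σ p·log₂ p.
  −(0.62)·log₂(0.62) = 0.4276
  −(0.09)·log₂(0.09) = 0.3127
  −(0.13)·log₂(0.13) = 0.3826
  −(0.16)·log₂(0.16) = 0.4230
Sum: 0.4276 + 0.3127 + 0.3826 + 0.4230 = 1.546 bits.

1.546 bits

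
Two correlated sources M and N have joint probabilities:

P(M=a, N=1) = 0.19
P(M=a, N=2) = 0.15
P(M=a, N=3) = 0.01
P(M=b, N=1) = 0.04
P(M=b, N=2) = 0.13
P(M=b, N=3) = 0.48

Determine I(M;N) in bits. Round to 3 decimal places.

0.431 bits

Marginals: p(M) = (0.3500, 0.6500), p(N) = (0.2300, 0.2800, 0.4900).
I(M;N) = Σ p(x,y)·log₂[p(x,y)/(p(x)p(y))].
  (a,1): 0.19·log₂(2.3602) = 0.2354
  (a,2): 0.15·log₂(1.5306) = 0.0921
  (a,3): 0.01·log₂(0.0583) = -0.0410
  (b,1): 0.04·log₂(0.2676) = -0.0761
  (b,2): 0.13·log₂(0.7143) = -0.0631
  (b,3): 0.48·log₂(1.5071) = 0.2840
Sum = 0.431 bits.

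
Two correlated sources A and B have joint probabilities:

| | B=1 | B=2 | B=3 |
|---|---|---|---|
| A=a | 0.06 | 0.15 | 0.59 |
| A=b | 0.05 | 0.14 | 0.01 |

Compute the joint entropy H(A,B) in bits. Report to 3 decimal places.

1.783 bits

H(A,B) = −Σ p(x,y)·log₂ p(x,y) over all 6 cells.
  cell (a,1): −0.06·log₂0.06 = 0.2435
  cell (a,2): −0.15·log₂0.15 = 0.4105
  cell (a,3): −0.59·log₂0.59 = 0.4491
  cell (b,1): −0.05·log₂0.05 = 0.2161
  cell (b,2): −0.14·log₂0.14 = 0.3971
  cell (b,3): −0.01·log₂0.01 = 0.0664
Sum = 1.783 bits.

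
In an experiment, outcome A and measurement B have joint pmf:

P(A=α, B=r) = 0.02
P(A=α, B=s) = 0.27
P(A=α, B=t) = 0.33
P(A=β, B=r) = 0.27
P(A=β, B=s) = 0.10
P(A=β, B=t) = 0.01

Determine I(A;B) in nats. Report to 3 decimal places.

Marginals: p(A) = (0.6200, 0.3800), p(B) = (0.2900, 0.3700, 0.3400).
I(A;B) = H(A) + H(B) − H(A,B).
H(A) = 0.6641, H(B) = 1.0937, H(A,B) = 1.4274.
I(A;B) = 0.6641 + 1.0937 − 1.4274 = 0.330 nats.

0.330 nats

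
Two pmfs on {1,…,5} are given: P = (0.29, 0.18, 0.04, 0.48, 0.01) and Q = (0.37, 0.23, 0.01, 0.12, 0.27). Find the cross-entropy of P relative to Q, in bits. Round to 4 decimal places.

H(P,Q) = −Σ p·log₂ q.
  −0.29·log₂(0.37) = 0.41598
  −0.18·log₂(0.23) = 0.38165
  −0.04·log₂(0.01) = 0.26575
  −0.48·log₂(0.12) = 1.46827
  −0.01·log₂(0.27) = 0.01889
H(P,Q) = 2.5505 bits.

2.5505 bits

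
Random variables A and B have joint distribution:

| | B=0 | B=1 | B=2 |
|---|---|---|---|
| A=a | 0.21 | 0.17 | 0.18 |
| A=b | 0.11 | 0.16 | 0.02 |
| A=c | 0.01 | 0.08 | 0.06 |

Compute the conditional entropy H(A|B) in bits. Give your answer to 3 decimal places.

Chain rule: H(A|B) = H(A,B) − H(B).
Marginals: p(A) = (0.5600, 0.2900, 0.1500), p(B) = (0.3300, 0.4100, 0.2600).
H(A,B) = 2.8404 bits; H(B) = 1.5605 bits.
H(A|B) = 2.8404 − 1.5605 = 1.280 bits.

1.280 bits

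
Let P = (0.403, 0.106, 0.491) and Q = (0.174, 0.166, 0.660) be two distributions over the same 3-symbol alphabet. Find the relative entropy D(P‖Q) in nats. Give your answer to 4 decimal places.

0.1457 nats

D(P‖Q) = Σ p·ln(p/q).
  0.403·ln(0.403/0.174) = 0.33847
  0.106·ln(0.106/0.166) = -0.04755
  0.491·ln(0.491/0.660) = -0.14524
D(P‖Q) = 0.1457 nats.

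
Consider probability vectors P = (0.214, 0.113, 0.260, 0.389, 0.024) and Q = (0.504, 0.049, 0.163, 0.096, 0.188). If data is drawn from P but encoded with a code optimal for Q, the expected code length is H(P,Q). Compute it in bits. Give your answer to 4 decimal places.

H(P,Q) = −Σ p·log₂ q.
  −0.214·log₂(0.504) = 0.21154
  −0.113·log₂(0.049) = 0.49167
  −0.260·log₂(0.163) = 0.68043
  −0.389·log₂(0.096) = 1.31514
  −0.024·log₂(0.188) = 0.05787
H(P,Q) = 2.7567 bits.

2.7567 bits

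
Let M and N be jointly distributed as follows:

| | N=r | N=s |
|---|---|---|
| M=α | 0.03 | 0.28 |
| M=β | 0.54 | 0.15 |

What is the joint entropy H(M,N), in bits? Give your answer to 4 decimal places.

H(M,N) = −Σ p(x,y)·log₂ p(x,y) over all 4 cells.
  cell (α,r): −0.03·log₂0.03 = 0.15177
  cell (α,s): −0.28·log₂0.28 = 0.51422
  cell (β,r): −0.54·log₂0.54 = 0.48004
  cell (β,s): −0.15·log₂0.15 = 0.41054
Sum = 1.5566 bits.

1.5566 bits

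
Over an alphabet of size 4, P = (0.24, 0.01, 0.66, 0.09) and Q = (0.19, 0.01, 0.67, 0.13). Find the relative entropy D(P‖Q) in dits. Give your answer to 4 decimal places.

0.0057 dits

D(P‖Q) = Σ p·log₁₀(p/q).
  0.24·log₁₀(0.24/0.19) = 0.02435
  0.01·log₁₀(0.01/0.01) = 0.00000
  0.66·log₁₀(0.66/0.67) = -0.00431
  0.09·log₁₀(0.09/0.13) = -0.01437
D(P‖Q) = 0.0057 dits.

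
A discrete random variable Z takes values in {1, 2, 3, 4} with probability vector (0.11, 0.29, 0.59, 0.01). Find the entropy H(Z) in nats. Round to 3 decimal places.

0.959 nats

H(Z) = −Σ p·ln p.
  −(0.11)·ln(0.11) = 0.2428
  −(0.29)·ln(0.29) = 0.3590
  −(0.59)·ln(0.59) = 0.3113
  −(0.01)·ln(0.01) = 0.0461
Sum: 0.2428 + 0.3590 + 0.3113 + 0.0461 = 0.959 nats.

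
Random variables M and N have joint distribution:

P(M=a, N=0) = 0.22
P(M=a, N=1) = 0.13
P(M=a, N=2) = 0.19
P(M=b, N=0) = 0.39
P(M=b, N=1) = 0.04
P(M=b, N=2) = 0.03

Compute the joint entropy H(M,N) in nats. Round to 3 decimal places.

H(M,N) = −Σ p(x,y)·ln p(x,y) over all 6 cells.
  cell (a,0): −0.22·ln0.22 = 0.3331
  cell (a,1): −0.13·ln0.13 = 0.2652
  cell (a,2): −0.19·ln0.19 = 0.3155
  cell (b,0): −0.39·ln0.39 = 0.3672
  cell (b,1): −0.04·ln0.04 = 0.1288
  cell (b,2): −0.03·ln0.03 = 0.1052
Sum = 1.515 nats.

1.515 nats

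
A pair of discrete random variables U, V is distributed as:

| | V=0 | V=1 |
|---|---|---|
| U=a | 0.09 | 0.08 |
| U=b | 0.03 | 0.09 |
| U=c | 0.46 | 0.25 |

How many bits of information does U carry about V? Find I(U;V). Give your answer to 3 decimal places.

0.050 bits

Marginals: p(U) = (0.1700, 0.1200, 0.7100), p(V) = (0.5800, 0.4200).
I(U;V) = H(U) + H(V) − H(U,V).
H(U) = 1.1525, H(V) = 0.9815, H(U,V) = 2.0839.
I(U;V) = 1.1525 + 0.9815 − 2.0839 = 0.050 bits.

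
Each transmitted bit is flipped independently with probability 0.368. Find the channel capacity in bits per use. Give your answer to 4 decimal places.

Binary symmetric channel: C = 1 − h₂(ε) where h₂ is the binary entropy function.
h₂(0.368) = −0.368·log₂0.368 − 0.632·log₂0.632 = 0.9491.
C = 1 − 0.9491 = 0.0509 bits per channel use.

0.0509 bits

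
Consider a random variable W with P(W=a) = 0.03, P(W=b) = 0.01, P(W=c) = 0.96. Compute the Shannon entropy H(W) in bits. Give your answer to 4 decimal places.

0.2747 bits

H(W) = −Σ p·log₂ p.
  −(0.03)·log₂(0.03) = 0.15177
  −(0.01)·log₂(0.01) = 0.06644
  −(0.96)·log₂(0.96) = 0.05654
Sum: 0.15177 + 0.06644 + 0.05654 = 0.2747 bits.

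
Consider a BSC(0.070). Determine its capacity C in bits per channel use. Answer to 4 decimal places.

0.6341 bits

Binary symmetric channel: C = 1 − h₂(ε) where h₂ is the binary entropy function.
h₂(0.070) = −0.070·log₂0.070 − 0.930·log₂0.930 = 0.3659.
C = 1 − 0.3659 = 0.6341 bits per channel use.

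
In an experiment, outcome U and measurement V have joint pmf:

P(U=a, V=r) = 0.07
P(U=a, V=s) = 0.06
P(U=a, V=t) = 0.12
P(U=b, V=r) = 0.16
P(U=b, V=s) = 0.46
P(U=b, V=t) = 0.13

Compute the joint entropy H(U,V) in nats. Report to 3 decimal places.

1.525 nats

H(U,V) = −Σ p(x,y)·ln p(x,y) over all 6 cells.
  cell (a,r): −0.07·ln0.07 = 0.1861
  cell (a,s): −0.06·ln0.06 = 0.1688
  cell (a,t): −0.12·ln0.12 = 0.2544
  cell (b,r): −0.16·ln0.16 = 0.2932
  cell (b,s): −0.46·ln0.46 = 0.3572
  cell (b,t): −0.13·ln0.13 = 0.2652
Sum = 1.525 nats.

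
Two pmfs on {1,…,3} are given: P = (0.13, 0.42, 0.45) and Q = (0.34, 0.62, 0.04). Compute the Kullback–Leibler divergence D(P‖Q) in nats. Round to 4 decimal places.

0.8006 nats

D(P‖Q) = Σ p·ln(p/q).
  0.13·ln(0.13/0.34) = -0.12498
  0.42·ln(0.42/0.62) = -0.16358
  0.45·ln(0.45/0.04) = 1.08917
D(P‖Q) = 0.8006 nats.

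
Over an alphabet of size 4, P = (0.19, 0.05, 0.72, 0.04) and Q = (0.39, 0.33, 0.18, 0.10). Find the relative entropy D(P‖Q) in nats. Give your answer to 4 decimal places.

0.7305 nats

D(P‖Q) = Σ p·ln(p/q).
  0.19·ln(0.19/0.39) = -0.13663
  0.05·ln(0.05/0.33) = -0.09435
  0.72·ln(0.72/0.18) = 0.99813
  0.04·ln(0.04/0.10) = -0.03665
D(P‖Q) = 0.7305 nats.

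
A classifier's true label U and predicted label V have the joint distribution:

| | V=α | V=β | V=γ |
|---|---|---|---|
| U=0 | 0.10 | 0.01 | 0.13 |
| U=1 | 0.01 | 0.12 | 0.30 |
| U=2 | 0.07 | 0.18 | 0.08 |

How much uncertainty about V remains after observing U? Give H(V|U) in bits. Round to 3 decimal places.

Marginals: p(U) = (0.2400, 0.4300, 0.3300), p(V) = (0.1800, 0.3100, 0.5100).
H(V|U) = Σ p(U) · H(V|U=·).
  U=0: p=0.2400, H(V|U=0) = 1.1964
  U=1: p=0.4300, H(V|U=1) = 1.0024
  U=2: p=0.3300, H(V|U=2) = 1.4471
Weighted sum = 1.196 bits.

1.196 bits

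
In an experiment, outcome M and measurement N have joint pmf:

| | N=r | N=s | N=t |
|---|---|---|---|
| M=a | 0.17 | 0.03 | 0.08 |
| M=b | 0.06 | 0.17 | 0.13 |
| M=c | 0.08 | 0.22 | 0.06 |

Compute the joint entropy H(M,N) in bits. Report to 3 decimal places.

2.954 bits

H(M,N) = −Σ p(x,y)·log₂ p(x,y) over all 9 cells.
  cell (a,r): −0.17·log₂0.17 = 0.4346
  cell (a,s): −0.03·log₂0.03 = 0.1518
  cell (a,t): −0.08·log₂0.08 = 0.2915
  cell (b,r): −0.06·log₂0.06 = 0.2435
  cell (b,s): −0.17·log₂0.17 = 0.4346
  cell (b,t): −0.13·log₂0.13 = 0.3826
  cell (c,r): −0.08·log₂0.08 = 0.2915
  cell (c,s): −0.22·log₂0.22 = 0.4806
  cell (c,t): −0.06·log₂0.06 = 0.2435
Sum = 2.954 bits.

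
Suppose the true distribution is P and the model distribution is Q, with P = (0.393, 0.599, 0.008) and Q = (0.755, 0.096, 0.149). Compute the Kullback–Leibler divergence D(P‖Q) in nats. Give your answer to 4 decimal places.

0.8167 nats

D(P‖Q) = Σ p·ln(p/q).
  0.393·ln(0.393/0.755) = -0.25659
  0.599·ln(0.599/0.096) = 1.09672
  0.008·ln(0.008/0.149) = -0.02340
D(P‖Q) = 0.8167 nats.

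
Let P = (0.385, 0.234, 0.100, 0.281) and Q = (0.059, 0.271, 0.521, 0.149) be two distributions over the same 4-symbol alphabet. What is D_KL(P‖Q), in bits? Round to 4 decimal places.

1.0113 bits

D(P‖Q) = Σ p·log₂(p/q).
  0.385·log₂(0.385/0.059) = 1.04184
  0.234·log₂(0.234/0.271) = -0.04956
  0.100·log₂(0.100/0.521) = -0.23813
  0.281·log₂(0.281/0.149) = 0.25719
D(P‖Q) = 1.0113 bits.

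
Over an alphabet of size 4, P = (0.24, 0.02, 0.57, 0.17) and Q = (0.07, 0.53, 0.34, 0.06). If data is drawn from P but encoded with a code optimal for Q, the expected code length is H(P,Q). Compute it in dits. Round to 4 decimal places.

0.7575 dits

H(P,Q) = −Σ p·log₁₀ q.
  −0.24·log₁₀(0.07) = 0.27718
  −0.02·log₁₀(0.53) = 0.00551
  −0.57·log₁₀(0.34) = 0.26706
  −0.17·log₁₀(0.06) = 0.20771
H(P,Q) = 0.7575 dits.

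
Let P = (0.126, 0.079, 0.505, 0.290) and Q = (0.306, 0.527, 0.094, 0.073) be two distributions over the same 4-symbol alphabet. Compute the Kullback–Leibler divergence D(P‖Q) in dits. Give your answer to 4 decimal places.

0.4288 dits

D(P‖Q) = Σ p·log₁₀(p/q).
  0.126·log₁₀(0.126/0.306) = -0.04855
  0.079·log₁₀(0.079/0.527) = -0.06511
  0.505·log₁₀(0.505/0.094) = 0.36873
  0.290·log₁₀(0.290/0.073) = 0.17373
D(P‖Q) = 0.4288 dits.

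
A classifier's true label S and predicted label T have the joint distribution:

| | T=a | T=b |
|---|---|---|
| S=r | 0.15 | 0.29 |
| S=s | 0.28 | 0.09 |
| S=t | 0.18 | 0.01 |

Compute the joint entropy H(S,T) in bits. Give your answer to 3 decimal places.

H(S,T) = −Σ p(x,y)·log₂ p(x,y) over all 6 cells.
  cell (r,a): −0.15·log₂0.15 = 0.4105
  cell (r,b): −0.29·log₂0.29 = 0.5179
  cell (s,a): −0.28·log₂0.28 = 0.5142
  cell (s,b): −0.09·log₂0.09 = 0.3127
  cell (t,a): −0.18·log₂0.18 = 0.4453
  cell (t,b): −0.01·log₂0.01 = 0.0664
Sum = 2.267 bits.

2.267 bits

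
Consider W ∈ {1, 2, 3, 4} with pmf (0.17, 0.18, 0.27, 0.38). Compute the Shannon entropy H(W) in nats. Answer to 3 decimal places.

1.331 nats

H(W) = −Σ p·ln p.
  −(0.17)·ln(0.17) = 0.3012
  −(0.18)·ln(0.18) = 0.3087
  −(0.27)·ln(0.27) = 0.3535
  −(0.38)·ln(0.38) = 0.3677
Sum: 0.3012 + 0.3087 + 0.3535 + 0.3677 = 1.331 nats.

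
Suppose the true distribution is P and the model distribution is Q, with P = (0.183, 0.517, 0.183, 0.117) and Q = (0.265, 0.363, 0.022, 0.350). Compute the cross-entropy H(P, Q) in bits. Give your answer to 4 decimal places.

H(P,Q) = −Σ p·log₂ q.
  −0.183·log₂(0.265) = 0.35062
  −0.517·log₂(0.363) = 0.75583
  −0.183·log₂(0.022) = 1.00766
  −0.117·log₂(0.350) = 0.17721
H(P,Q) = 2.2913 bits.

2.2913 bits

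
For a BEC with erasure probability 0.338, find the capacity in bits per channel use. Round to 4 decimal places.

0.6620 bits

Binary erasure channel: capacity C = 1 − ε.
C = 1 − 0.338 = 0.6620 bits per channel use.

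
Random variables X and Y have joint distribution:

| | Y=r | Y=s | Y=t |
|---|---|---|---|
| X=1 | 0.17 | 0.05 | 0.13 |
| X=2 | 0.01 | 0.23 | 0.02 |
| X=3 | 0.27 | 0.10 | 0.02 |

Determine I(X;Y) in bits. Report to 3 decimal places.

0.393 bits

Marginals: p(X) = (0.3500, 0.2600, 0.3900), p(Y) = (0.4500, 0.3800, 0.1700).
I(X;Y) = Σ p(x,y)·log₂[p(x,y)/(p(x)p(y))].
  (1,r): 0.17·log₂(1.0794) = 0.0187
  (1,s): 0.05·log₂(0.3759) = -0.0706
  (1,t): 0.13·log₂(2.1849) = 0.1466
  (2,r): 0.01·log₂(0.0855) = -0.0355
  (2,s): 0.23·log₂(2.3279) = 0.2804
  (2,t): 0.02·log₂(0.4525) = -0.0229
  (3,r): 0.27·log₂(1.5385) = 0.1678
  (3,s): 0.10·log₂(0.6748) = -0.0568
  (3,t): 0.02·log₂(0.3017) = -0.0346
Sum = 0.393 bits.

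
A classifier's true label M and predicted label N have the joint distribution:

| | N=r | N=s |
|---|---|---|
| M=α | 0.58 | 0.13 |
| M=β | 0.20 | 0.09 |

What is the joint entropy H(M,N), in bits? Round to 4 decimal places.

1.6155 bits

H(M,N) = −Σ p(x,y)·log₂ p(x,y) over all 4 cells.
  cell (α,r): −0.58·log₂0.58 = 0.45581
  cell (α,s): −0.13·log₂0.13 = 0.38264
  cell (β,r): −0.20·log₂0.20 = 0.46439
  cell (β,s): −0.09·log₂0.09 = 0.31265
Sum = 1.6155 bits.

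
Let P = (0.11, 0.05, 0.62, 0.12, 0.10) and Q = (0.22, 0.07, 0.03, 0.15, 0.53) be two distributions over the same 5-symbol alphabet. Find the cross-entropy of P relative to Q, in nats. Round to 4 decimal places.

H(P,Q) = −Σ p·ln q.
  −0.11·ln(0.22) = 0.16655
  −0.05·ln(0.07) = 0.13296
  −0.62·ln(0.03) = 2.17407
  −0.12·ln(0.15) = 0.22765
  −0.10·ln(0.53) = 0.06349
H(P,Q) = 2.7647 nats.

2.7647 nats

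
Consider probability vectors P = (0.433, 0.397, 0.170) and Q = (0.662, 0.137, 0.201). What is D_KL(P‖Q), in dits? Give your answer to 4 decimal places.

D(P‖Q) = Σ p·log₁₀(p/q).
  0.433·log₁₀(0.433/0.662) = -0.07983
  0.397·log₁₀(0.397/0.137) = 0.18344
  0.170·log₁₀(0.170/0.201) = -0.01237
D(P‖Q) = 0.0912 dits.

0.0912 dits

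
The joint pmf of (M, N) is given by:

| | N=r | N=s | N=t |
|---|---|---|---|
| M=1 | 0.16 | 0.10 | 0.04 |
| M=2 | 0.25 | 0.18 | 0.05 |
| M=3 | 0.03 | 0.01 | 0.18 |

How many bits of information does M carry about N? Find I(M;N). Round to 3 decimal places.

Marginals: p(M) = (0.3000, 0.4800, 0.2200), p(N) = (0.4400, 0.2900, 0.2700).
I(M;N) = H(M) + H(N) − H(M,N).
H(M) = 1.5099, H(N) = 1.5491, H(M,N) = 2.7659.
I(M;N) = 1.5099 + 1.5491 − 2.7659 = 0.293 bits.

0.293 bits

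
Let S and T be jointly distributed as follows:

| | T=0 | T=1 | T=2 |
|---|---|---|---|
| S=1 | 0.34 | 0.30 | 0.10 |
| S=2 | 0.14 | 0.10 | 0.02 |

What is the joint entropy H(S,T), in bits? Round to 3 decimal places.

H(S,T) = −Σ p(x,y)·log₂ p(x,y) over all 6 cells.
  cell (1,0): −0.34·log₂0.34 = 0.5292
  cell (1,1): −0.30·log₂0.30 = 0.5211
  cell (1,2): −0.10·log₂0.10 = 0.3322
  cell (2,0): −0.14·log₂0.14 = 0.3971
  cell (2,1): −0.10·log₂0.10 = 0.3322
  cell (2,2): −0.02·log₂0.02 = 0.1129
Sum = 2.225 bits.

2.225 bits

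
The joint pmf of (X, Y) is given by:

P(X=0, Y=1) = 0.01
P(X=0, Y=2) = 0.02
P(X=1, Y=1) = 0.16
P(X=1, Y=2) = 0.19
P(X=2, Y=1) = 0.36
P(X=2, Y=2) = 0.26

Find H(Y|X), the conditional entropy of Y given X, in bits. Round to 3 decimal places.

0.984 bits

Chain rule: H(Y|X) = H(X,Y) − H(X).
Marginals: p(X) = (0.0300, 0.3500, 0.6200), p(Y) = (0.5300, 0.4700).
H(X,Y) = 2.0935 bits; H(X) = 1.1095 bits.
H(Y|X) = 2.0935 − 1.1095 = 0.984 bits.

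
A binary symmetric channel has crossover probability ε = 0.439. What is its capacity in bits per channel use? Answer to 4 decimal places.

0.0108 bits

Binary symmetric channel: C = 1 − h₂(ε) where h₂ is the binary entropy function.
h₂(0.439) = −0.439·log₂0.439 − 0.561·log₂0.561 = 0.9892.
C = 1 − 0.9892 = 0.0108 bits per channel use.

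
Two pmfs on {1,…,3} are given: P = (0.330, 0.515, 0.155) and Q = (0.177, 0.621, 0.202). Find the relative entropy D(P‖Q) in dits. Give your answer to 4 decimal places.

0.0296 dits

D(P‖Q) = Σ p·log₁₀(p/q).
  0.330·log₁₀(0.330/0.177) = 0.08928
  0.515·log₁₀(0.515/0.621) = -0.04186
  0.155·log₁₀(0.155/0.202) = -0.01783
D(P‖Q) = 0.0296 dits.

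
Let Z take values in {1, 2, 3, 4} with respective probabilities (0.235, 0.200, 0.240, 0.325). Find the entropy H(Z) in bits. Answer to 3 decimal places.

1.976 bits

H(Z) = −Σ p·log₂ p.
  −(0.235)·log₂(0.235) = 0.4910
  −(0.200)·log₂(0.200) = 0.4644
  −(0.240)·log₂(0.240) = 0.4941
  −(0.325)·log₂(0.325) = 0.5270
Sum: 0.4910 + 0.4644 + 0.4941 + 0.5270 = 1.976 bits.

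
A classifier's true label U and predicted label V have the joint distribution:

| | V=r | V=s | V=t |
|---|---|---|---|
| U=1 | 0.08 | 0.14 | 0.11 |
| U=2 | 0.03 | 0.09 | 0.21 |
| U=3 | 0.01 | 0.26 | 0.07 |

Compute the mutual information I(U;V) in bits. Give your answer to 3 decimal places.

Marginals: p(U) = (0.3300, 0.3300, 0.3400), p(V) = (0.1200, 0.4900, 0.3900).
I(U;V) = Σ p(x,y)·log₂[p(x,y)/(p(x)p(y))].
  (1,r): 0.08·log₂(2.0202) = 0.0812
  (1,s): 0.14·log₂(0.8658) = -0.0291
  (1,t): 0.11·log₂(0.8547) = -0.0249
  (2,r): 0.03·log₂(0.7576) = -0.0120
  (2,s): 0.09·log₂(0.5566) = -0.0761
  (2,t): 0.21·log₂(1.6317) = 0.1483
  (3,r): 0.01·log₂(0.2451) = -0.0203
  (3,s): 0.26·log₂(1.5606) = 0.1670
  (3,t): 0.07·log₂(0.5279) = -0.0645
Sum = 0.170 bits.

0.170 bits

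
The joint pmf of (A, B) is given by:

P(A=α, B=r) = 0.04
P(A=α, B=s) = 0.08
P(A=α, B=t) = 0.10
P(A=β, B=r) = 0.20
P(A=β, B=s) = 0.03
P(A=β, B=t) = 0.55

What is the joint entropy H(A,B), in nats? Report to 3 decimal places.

1.317 nats

H(A,B) = −Σ p(x,y)·ln p(x,y) over all 6 cells.
  cell (α,r): −0.04·ln0.04 = 0.1288
  cell (α,s): −0.08·ln0.08 = 0.2021
  cell (α,t): −0.10·ln0.10 = 0.2303
  cell (β,r): −0.20·ln0.20 = 0.3219
  cell (β,s): −0.03·ln0.03 = 0.1052
  cell (β,t): −0.55·ln0.55 = 0.3288
Sum = 1.317 nats.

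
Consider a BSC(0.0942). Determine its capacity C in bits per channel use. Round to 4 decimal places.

Binary symmetric channel: C = 1 − h₂(ε) where h₂ is the binary entropy function.
h₂(0.0942) = −0.0942·log₂0.0942 − 0.9058·log₂0.9058 = 0.4503.
C = 1 − 0.4503 = 0.5497 bits per channel use.

0.5497 bits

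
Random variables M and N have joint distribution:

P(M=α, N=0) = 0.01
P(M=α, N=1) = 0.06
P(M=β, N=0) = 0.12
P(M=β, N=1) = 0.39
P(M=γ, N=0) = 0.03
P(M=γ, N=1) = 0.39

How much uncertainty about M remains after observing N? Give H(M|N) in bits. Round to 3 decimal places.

Marginals: p(M) = (0.0700, 0.5100, 0.4200), p(N) = (0.1600, 0.8400).
H(M|N) = Σ p(N) · H(M|N=·).
  N=0: p=0.1600, H(M|N=0) = 1.0141
  N=1: p=0.8400, H(M|N=1) = 1.2998
Weighted sum = 1.254 bits.

1.254 bits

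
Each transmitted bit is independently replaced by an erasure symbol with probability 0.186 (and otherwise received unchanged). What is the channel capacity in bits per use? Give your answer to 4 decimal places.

Binary erasure channel: capacity C = 1 − ε.
C = 1 − 0.186 = 0.8140 bits per channel use.

0.8140 bits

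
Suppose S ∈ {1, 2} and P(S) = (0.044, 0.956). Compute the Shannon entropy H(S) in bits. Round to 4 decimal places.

H(S) = −Σ p·log₂ p.
  −(0.044)·log₂(0.044) = 0.19828
  −(0.956)·log₂(0.956) = 0.06206
Sum: 0.19828 + 0.06206 = 0.2603 bits.

0.2603 bits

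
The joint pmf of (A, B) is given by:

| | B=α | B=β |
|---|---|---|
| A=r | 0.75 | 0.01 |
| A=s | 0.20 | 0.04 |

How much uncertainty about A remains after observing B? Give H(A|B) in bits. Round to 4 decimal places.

0.7415 bits

Marginals: p(A) = (0.7600, 0.2400), p(B) = (0.9500, 0.0500).
H(A|B) = Σ p(B) · H(A|B=·).
  B=α: p=0.9500, H(A|B=α) = 0.7425
  B=β: p=0.0500, H(A|B=β) = 0.7219
Weighted sum = 0.7415 bits.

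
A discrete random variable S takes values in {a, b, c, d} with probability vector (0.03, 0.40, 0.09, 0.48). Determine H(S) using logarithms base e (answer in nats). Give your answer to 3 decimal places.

H(S) = −Σ p·ln p.
  −(0.03)·ln(0.03) = 0.1052
  −(0.40)·ln(0.40) = 0.3665
  −(0.09)·ln(0.09) = 0.2167
  −(0.48)·ln(0.48) = 0.3523
Sum: 0.1052 + 0.3665 + 0.2167 + 0.3523 = 1.041 nats.

1.041 nats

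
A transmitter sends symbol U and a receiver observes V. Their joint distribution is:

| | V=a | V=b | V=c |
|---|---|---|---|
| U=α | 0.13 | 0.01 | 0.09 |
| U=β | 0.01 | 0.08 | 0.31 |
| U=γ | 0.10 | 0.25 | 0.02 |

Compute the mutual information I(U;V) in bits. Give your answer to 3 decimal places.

Marginals: p(U) = (0.2300, 0.4000, 0.3700), p(V) = (0.2400, 0.3400, 0.4200).
I(U;V) = H(U) + H(V) − H(U,V).
H(U) = 1.5472, H(V) = 1.5490, H(U,V) = 2.5885.
I(U;V) = 1.5472 + 1.5490 − 2.5885 = 0.508 bits.

0.508 bits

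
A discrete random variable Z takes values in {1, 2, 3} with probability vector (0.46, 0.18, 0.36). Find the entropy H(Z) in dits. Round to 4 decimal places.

0.4489 dits

H(Z) = −Σ p·log₁₀ p.
  −(0.46)·log₁₀(0.46) = 0.15513
  −(0.18)·log₁₀(0.18) = 0.13405
  −(0.36)·log₁₀(0.36) = 0.15973
Sum: 0.15513 + 0.13405 + 0.15973 = 0.4489 dits.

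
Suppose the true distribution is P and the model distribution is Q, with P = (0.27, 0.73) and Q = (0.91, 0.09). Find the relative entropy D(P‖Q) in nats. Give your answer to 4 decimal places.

1.2000 nats

D(P‖Q) = Σ p·ln(p/q).
  0.27·ln(0.27/0.91) = -0.32806
  0.73·ln(0.73/0.09) = 1.52806
D(P‖Q) = 1.2000 nats.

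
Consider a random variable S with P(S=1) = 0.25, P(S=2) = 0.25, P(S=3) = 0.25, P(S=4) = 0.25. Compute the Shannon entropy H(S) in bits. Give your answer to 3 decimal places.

H(S) = −Σ p·log₂ p.
  −(0.25)·log₂(0.25) = 0.5000
  −(0.25)·log₂(0.25) = 0.5000
  −(0.25)·log₂(0.25) = 0.5000
  −(0.25)·log₂(0.25) = 0.5000
Sum: 0.5000 + 0.5000 + 0.5000 + 0.5000 = 2.000 bits.

2.000 bits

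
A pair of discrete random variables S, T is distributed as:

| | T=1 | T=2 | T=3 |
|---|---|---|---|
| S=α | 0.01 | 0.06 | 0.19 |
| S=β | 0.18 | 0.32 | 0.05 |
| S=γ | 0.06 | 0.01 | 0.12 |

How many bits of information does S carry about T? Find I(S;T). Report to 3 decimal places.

0.366 bits

Marginals: p(S) = (0.2600, 0.5500, 0.1900), p(T) = (0.2500, 0.3900, 0.3600).
I(S;T) = Σ p(x,y)·log₂[p(x,y)/(p(x)p(y))].
  (α,1): 0.01·log₂(0.1538) = -0.0270
  (α,2): 0.06·log₂(0.5917) = -0.0454
  (α,3): 0.19·log₂(2.0299) = 0.1941
  (β,1): 0.18·log₂(1.3091) = 0.0699
  (β,2): 0.32·log₂(1.4918) = 0.1847
  (β,3): 0.05·log₂(0.2525) = -0.0993
  (γ,1): 0.06·log₂(1.2632) = 0.0202
  (γ,2): 0.01·log₂(0.1350) = -0.0289
  (γ,3): 0.12·log₂(1.7544) = 0.0973
Sum = 0.366 bits.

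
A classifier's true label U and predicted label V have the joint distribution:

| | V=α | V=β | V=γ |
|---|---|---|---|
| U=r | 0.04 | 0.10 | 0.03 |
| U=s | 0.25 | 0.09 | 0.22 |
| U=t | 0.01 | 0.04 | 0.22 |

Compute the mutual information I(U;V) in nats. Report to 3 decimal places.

Marginals: p(U) = (0.1700, 0.5600, 0.2700), p(V) = (0.3000, 0.2300, 0.4700).
I(U;V) = Σ p(x,y)·ln[p(x,y)/(p(x)p(y))].
  (r,α): 0.04·ln(0.7843) = -0.0097
  (r,β): 0.10·ln(2.5575) = 0.0939
  (r,γ): 0.03·ln(0.3755) = -0.0294
  (s,α): 0.25·ln(1.4881) = 0.0994
  (s,β): 0.09·ln(0.6988) = -0.0323
  (s,γ): 0.22·ln(0.8359) = -0.0394
  (t,α): 0.01·ln(0.1235) = -0.0209
  (t,β): 0.04·ln(0.6441) = -0.0176
  (t,γ): 0.22·ln(1.7336) = 0.1211
Sum = 0.165 nats.

0.165 nats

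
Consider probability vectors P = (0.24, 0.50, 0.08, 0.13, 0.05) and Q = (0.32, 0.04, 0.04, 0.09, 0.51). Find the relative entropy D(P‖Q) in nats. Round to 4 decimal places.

1.1810 nats

D(P‖Q) = Σ p·ln(p/q).
  0.24·ln(0.24/0.32) = -0.06904
  0.50·ln(0.50/0.04) = 1.26286
  0.08·ln(0.08/0.04) = 0.05545
  0.13·ln(0.13/0.09) = 0.04780
  0.05·ln(0.05/0.51) = -0.11612
D(P‖Q) = 1.1810 nats.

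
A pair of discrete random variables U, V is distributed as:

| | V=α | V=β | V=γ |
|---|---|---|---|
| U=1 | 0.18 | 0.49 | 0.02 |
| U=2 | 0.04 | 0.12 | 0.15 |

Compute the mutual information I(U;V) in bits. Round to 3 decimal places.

0.218 bits

Marginals: p(U) = (0.6900, 0.3100), p(V) = (0.2200, 0.6100, 0.1700).
I(U;V) = Σ p(x,y)·log₂[p(x,y)/(p(x)p(y))].
  (1,α): 0.18·log₂(1.1858) = 0.0442
  (1,β): 0.49·log₂(1.1642) = 0.1075
  (1,γ): 0.02·log₂(0.1705) = -0.0510
  (2,α): 0.04·log₂(0.5865) = -0.0308
  (2,β): 0.12·log₂(0.6346) = -0.0787
  (2,γ): 0.15·log₂(2.8463) = 0.2264
Sum = 0.218 bits.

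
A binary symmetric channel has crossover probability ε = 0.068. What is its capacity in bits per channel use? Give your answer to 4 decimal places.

0.6416 bits

Binary symmetric channel: C = 1 − h₂(ε) where h₂ is the binary entropy function.
h₂(0.068) = −0.068·log₂0.068 − 0.932·log₂0.932 = 0.3584.
C = 1 − 0.3584 = 0.6416 bits per channel use.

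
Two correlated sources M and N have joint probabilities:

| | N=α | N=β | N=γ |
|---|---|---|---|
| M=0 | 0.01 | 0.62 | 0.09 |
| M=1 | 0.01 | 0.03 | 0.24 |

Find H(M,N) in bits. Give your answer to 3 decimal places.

H(M,N) = −Σ p(x,y)·log₂ p(x,y) over all 6 cells.
  cell (0,α): −0.01·log₂0.01 = 0.0664
  cell (0,β): −0.62·log₂0.62 = 0.4276
  cell (0,γ): −0.09·log₂0.09 = 0.3127
  cell (1,α): −0.01·log₂0.01 = 0.0664
  cell (1,β): −0.03·log₂0.03 = 0.1518
  cell (1,γ): −0.24·log₂0.24 = 0.4941
Sum = 1.519 bits.

1.519 bits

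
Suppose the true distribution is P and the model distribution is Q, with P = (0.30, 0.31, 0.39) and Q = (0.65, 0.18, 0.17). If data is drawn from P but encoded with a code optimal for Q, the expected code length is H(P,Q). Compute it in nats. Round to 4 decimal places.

H(P,Q) = −Σ p·ln q.
  −0.30·ln(0.65) = 0.12923
  −0.31·ln(0.18) = 0.53159
  −0.39·ln(0.17) = 0.69106
H(P,Q) = 1.3519 nats.

1.3519 nats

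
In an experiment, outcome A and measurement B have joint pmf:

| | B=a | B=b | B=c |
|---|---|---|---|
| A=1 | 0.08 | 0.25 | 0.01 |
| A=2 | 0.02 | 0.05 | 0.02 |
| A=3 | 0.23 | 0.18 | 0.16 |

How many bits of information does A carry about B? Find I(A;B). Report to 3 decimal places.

Marginals: p(A) = (0.3400, 0.0900, 0.5700), p(B) = (0.3300, 0.4800, 0.1900).
I(A;B) = H(A) + H(B) − H(A,B).
H(A) = 1.3041, H(B) = 1.4913, H(A,B) = 2.6558.
I(A;B) = 1.3041 + 1.4913 − 2.6558 = 0.140 bits.

0.140 bits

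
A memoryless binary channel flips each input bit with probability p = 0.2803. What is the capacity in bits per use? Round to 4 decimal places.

Binary symmetric channel: C = 1 − h₂(ε) where h₂ is the binary entropy function.
h₂(0.2803) = −0.2803·log₂0.2803 − 0.7197·log₂0.7197 = 0.8559.
C = 1 − 0.8559 = 0.1441 bits per channel use.

0.1441 bits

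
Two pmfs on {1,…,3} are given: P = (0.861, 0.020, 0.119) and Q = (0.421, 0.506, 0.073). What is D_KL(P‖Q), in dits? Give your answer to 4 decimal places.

D(P‖Q) = Σ p·log₁₀(p/q).
  0.861·log₁₀(0.861/0.421) = 0.26753
  0.020·log₁₀(0.020/0.506) = -0.02806
  0.119·log₁₀(0.119/0.073) = 0.02525
D(P‖Q) = 0.2647 dits.

0.2647 dits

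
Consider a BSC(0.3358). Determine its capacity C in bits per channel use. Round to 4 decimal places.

0.0793 bits

Binary symmetric channel: C = 1 − h₂(ε) where h₂ is the binary entropy function.
h₂(0.3358) = −0.3358·log₂0.3358 − 0.6642·log₂0.6642 = 0.9207.
C = 1 − 0.9207 = 0.0793 bits per channel use.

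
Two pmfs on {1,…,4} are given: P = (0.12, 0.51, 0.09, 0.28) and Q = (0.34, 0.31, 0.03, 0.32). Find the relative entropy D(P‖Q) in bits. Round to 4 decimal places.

0.2747 bits

D(P‖Q) = Σ p·log₂(p/q).
  0.12·log₂(0.12/0.34) = -0.18030
  0.51·log₂(0.51/0.31) = 0.36630
  0.09·log₂(0.09/0.03) = 0.14265
  0.28·log₂(0.28/0.32) = -0.05394
D(P‖Q) = 0.2747 bits.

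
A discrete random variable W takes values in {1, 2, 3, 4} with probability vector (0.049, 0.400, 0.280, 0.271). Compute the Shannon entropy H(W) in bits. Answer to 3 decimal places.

H(W) = −Σ p·log₂ p.
  −(0.049)·log₂(0.049) = 0.2132
  −(0.400)·log₂(0.400) = 0.5288
  −(0.280)·log₂(0.280) = 0.5142
  −(0.271)·log₂(0.271) = 0.5105
Sum: 0.2132 + 0.5288 + 0.5142 + 0.5105 = 1.767 bits.

1.767 bits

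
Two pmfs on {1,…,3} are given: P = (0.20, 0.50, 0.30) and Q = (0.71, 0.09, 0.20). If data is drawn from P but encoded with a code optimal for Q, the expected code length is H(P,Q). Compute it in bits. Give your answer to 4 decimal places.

H(P,Q) = −Σ p·log₂ q.
  −0.20·log₂(0.71) = 0.09882
  −0.50·log₂(0.09) = 1.73697
  −0.30·log₂(0.20) = 0.69658
H(P,Q) = 2.5324 bits.

2.5324 bits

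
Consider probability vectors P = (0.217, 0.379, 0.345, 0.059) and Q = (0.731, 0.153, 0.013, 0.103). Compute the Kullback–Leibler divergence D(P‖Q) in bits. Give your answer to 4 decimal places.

D(P‖Q) = Σ p·log₂(p/q).
  0.217·log₂(0.217/0.731) = -0.38022
  0.379·log₂(0.379/0.153) = 0.49598
  0.345·log₂(0.345/0.013) = 1.63185
  0.059·log₂(0.059/0.103) = -0.04743
D(P‖Q) = 1.7002 bits.

1.7002 bits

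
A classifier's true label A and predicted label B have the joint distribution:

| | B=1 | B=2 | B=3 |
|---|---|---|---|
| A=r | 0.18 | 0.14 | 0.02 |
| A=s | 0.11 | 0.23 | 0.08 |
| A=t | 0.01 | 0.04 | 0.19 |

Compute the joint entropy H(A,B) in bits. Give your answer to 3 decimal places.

2.792 bits

H(A,B) = −Σ p(x,y)·log₂ p(x,y) over all 9 cells.
  cell (r,1): −0.18·log₂0.18 = 0.4453
  cell (r,2): −0.14·log₂0.14 = 0.3971
  cell (r,3): −0.02·log₂0.02 = 0.1129
  cell (s,1): −0.11·log₂0.11 = 0.3503
  cell (s,2): −0.23·log₂0.23 = 0.4877
  cell (s,3): −0.08·log₂0.08 = 0.2915
  cell (t,1): −0.01·log₂0.01 = 0.0664
  cell (t,2): −0.04·log₂0.04 = 0.1858
  cell (t,3): −0.19·log₂0.19 = 0.4552
Sum = 2.792 bits.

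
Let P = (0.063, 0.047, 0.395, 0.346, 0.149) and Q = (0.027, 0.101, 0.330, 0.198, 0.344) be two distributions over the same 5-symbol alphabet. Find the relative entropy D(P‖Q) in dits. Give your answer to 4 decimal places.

D(P‖Q) = Σ p·log₁₀(p/q).
  0.063·log₁₀(0.063/0.027) = 0.02318
  0.047·log₁₀(0.047/0.101) = -0.01561
  0.395·log₁₀(0.395/0.330) = 0.03084
  0.346·log₁₀(0.346/0.198) = 0.08387
  0.149·log₁₀(0.149/0.344) = -0.05414
D(P‖Q) = 0.0681 dits.

0.0681 dits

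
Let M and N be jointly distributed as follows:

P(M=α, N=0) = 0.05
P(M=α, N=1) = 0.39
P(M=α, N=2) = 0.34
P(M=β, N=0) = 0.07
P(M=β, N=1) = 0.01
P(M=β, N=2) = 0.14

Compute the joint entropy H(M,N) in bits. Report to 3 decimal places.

H(M,N) = −Σ p(x,y)·log₂ p(x,y) over all 6 cells.
  cell (α,0): −0.05·log₂0.05 = 0.2161
  cell (α,1): −0.39·log₂0.39 = 0.5298
  cell (α,2): −0.34·log₂0.34 = 0.5292
  cell (β,0): −0.07·log₂0.07 = 0.2686
  cell (β,1): −0.01·log₂0.01 = 0.0664
  cell (β,2): −0.14·log₂0.14 = 0.3971
Sum = 2.007 bits.

2.007 bits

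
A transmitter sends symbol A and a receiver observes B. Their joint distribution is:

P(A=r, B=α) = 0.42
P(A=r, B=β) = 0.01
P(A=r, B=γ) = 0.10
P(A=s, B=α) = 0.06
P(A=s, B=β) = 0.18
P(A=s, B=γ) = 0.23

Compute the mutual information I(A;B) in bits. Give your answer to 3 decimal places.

Marginals: p(A) = (0.5300, 0.4700), p(B) = (0.4800, 0.1900, 0.3300).
I(A;B) = H(A) + H(B) − H(A,B).
H(A) = 0.9974, H(B) = 1.4913, H(A,B) = 2.1008.
I(A;B) = 0.9974 + 1.4913 − 2.1008 = 0.388 bits.

0.388 bits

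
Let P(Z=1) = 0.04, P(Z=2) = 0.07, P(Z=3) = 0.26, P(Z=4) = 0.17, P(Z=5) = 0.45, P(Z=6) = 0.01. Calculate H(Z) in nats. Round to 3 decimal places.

H(Z) = −Σ p·ln p.
  −(0.04)·ln(0.04) = 0.1288
  −(0.07)·ln(0.07) = 0.1861
  −(0.26)·ln(0.26) = 0.3502
  −(0.17)·ln(0.17) = 0.3012
  −(0.45)·ln(0.45) = 0.3593
  −(0.01)·ln(0.01) = 0.0461
Sum: 0.1288 + 0.1861 + 0.3502 + 0.3012 + 0.3593 + 0.0461 = 1.372 nats.

1.372 nats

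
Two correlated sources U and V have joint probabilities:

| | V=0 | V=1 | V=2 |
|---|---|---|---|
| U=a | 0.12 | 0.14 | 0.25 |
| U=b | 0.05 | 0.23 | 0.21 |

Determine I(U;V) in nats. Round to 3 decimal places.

Marginals: p(U) = (0.5100, 0.4900), p(V) = (0.1700, 0.3700, 0.4600).
I(U;V) = Σ p(x,y)·ln[p(x,y)/(p(x)p(y))].
  (a,0): 0.12·ln(1.3841) = 0.0390
  (a,1): 0.14·ln(0.7419) = -0.0418
  (a,2): 0.25·ln(1.0656) = 0.0159
  (b,0): 0.05·ln(0.6002) = -0.0255
  (b,1): 0.23·ln(1.2686) = 0.0547
  (b,2): 0.21·ln(0.9317) = -0.0149
Sum = 0.027 nats.

0.027 nats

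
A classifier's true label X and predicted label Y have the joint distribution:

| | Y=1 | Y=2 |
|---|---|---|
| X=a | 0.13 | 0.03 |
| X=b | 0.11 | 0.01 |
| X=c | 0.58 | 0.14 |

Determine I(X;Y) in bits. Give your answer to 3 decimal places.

Marginals: p(X) = (0.1600, 0.1200, 0.7200), p(Y) = (0.8200, 0.1800).
I(X;Y) = Σ p(x,y)·log₂[p(x,y)/(p(x)p(y))].
  (a,1): 0.13·log₂(0.9909) = -0.0017
  (a,2): 0.03·log₂(1.0417) = 0.0018
  (b,1): 0.11·log₂(1.1179) = 0.0177
  (b,2): 0.01·log₂(0.4630) = -0.0111
  (c,1): 0.58·log₂(0.9824) = -0.0149
  (c,2): 0.14·log₂(1.0802) = 0.0156
Sum = 0.007 bits.

0.007 bits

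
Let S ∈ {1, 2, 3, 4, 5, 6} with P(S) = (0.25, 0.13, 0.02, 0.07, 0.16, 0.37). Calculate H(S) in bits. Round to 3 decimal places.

2.218 bits

H(S) = −Σ p·log₂ p.
  −(0.25)·log₂(0.25) = 0.5000
  −(0.13)·log₂(0.13) = 0.3826
  −(0.02)·log₂(0.02) = 0.1129
  −(0.07)·log₂(0.07) = 0.2686
  −(0.16)·log₂(0.16) = 0.4230
  −(0.37)·log₂(0.37) = 0.5307
Sum: 0.5000 + 0.3826 + 0.1129 + 0.2686 + 0.4230 + 0.5307 = 2.218 bits.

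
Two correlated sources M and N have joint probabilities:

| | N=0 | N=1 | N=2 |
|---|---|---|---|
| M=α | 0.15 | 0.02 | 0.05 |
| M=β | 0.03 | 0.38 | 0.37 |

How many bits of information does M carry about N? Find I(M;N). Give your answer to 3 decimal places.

Marginals: p(M) = (0.2200, 0.7800), p(N) = (0.1800, 0.4000, 0.4200).
I(M;N) = H(M) + H(N) − H(M,N).
H(M) = 0.7602, H(N) = 1.4997, H(M,N) = 1.9525.
I(M;N) = 0.7602 + 1.4997 − 1.9525 = 0.307 bits.

0.307 bits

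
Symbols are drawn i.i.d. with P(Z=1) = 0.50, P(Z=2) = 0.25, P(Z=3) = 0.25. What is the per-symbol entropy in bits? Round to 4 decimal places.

1.5000 bits

H(Z) = −Σ p·log₂ p.
  −(0.50)·log₂(0.50) = 0.50000
  −(0.25)·log₂(0.25) = 0.50000
  −(0.25)·log₂(0.25) = 0.50000
Sum: 0.50000 + 0.50000 + 0.50000 = 1.5000 bits.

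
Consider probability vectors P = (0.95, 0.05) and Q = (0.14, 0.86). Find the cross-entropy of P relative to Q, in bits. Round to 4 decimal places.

H(P,Q) = −Σ p·log₂ q.
  −0.95·log₂(0.14) = 2.69468
  −0.05·log₂(0.86) = 0.01088
H(P,Q) = 2.7056 bits.

2.7056 bits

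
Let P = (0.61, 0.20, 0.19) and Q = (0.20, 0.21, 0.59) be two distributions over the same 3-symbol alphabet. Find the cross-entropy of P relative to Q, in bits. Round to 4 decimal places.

H(P,Q) = −Σ p·log₂ q.
  −0.61·log₂(0.20) = 1.41638
  −0.20·log₂(0.21) = 0.45031
  −0.19·log₂(0.59) = 0.14463
H(P,Q) = 2.0113 bits.

2.0113 bits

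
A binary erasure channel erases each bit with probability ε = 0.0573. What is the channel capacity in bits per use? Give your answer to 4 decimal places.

Binary erasure channel: capacity C = 1 − ε.
C = 1 − 0.0573 = 0.9427 bits per channel use.

0.9427 bits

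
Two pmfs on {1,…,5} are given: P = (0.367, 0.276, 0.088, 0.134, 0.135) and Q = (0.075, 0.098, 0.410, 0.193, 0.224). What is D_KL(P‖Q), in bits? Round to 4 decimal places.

0.8885 bits

D(P‖Q) = Σ p·log₂(p/q).
  0.367·log₂(0.367/0.075) = 0.84073
  0.276·log₂(0.276/0.098) = 0.41229
  0.088·log₂(0.088/0.410) = -0.19536
  0.134·log₂(0.134/0.193) = -0.07053
  0.135·log₂(0.135/0.224) = -0.09862
D(P‖Q) = 0.8885 bits.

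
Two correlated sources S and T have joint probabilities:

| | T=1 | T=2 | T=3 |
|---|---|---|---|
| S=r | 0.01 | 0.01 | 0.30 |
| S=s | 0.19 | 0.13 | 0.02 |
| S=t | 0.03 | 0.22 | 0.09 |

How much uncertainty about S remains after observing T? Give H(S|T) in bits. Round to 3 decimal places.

1.004 bits

Chain rule: H(S|T) = H(S,T) − H(T).
Marginals: p(S) = (0.3200, 0.3400, 0.3400), p(T) = (0.2300, 0.3600, 0.4100).
H(S,T) = 2.5497 bits; H(T) = 1.5457 bits.
H(S|T) = 2.5497 − 1.5457 = 1.004 bits.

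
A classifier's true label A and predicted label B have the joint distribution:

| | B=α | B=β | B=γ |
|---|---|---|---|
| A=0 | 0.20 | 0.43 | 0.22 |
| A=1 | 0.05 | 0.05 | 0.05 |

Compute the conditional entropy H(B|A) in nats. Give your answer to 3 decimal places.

Chain rule: H(B|A) = H(A,B) − H(A).
Marginals: p(A) = (0.8500, 0.1500), p(B) = (0.2500, 0.4800, 0.2700).
H(A,B) = 1.4673 nats; H(A) = 0.4227 nats.
H(B|A) = 1.4673 − 0.4227 = 1.045 nats.

1.045 nats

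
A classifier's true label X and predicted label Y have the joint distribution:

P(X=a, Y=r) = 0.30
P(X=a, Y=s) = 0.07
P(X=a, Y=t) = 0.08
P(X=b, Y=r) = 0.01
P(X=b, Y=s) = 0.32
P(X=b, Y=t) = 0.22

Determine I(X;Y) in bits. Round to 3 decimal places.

0.413 bits

Marginals: p(X) = (0.4500, 0.5500), p(Y) = (0.3100, 0.3900, 0.3000).
I(X;Y) = H(X) + H(Y) − H(X,Y).
H(X) = 0.9928, H(Y) = 1.5747, H(X,Y) = 2.1542.
I(X;Y) = 0.9928 + 1.5747 − 2.1542 = 0.413 bits.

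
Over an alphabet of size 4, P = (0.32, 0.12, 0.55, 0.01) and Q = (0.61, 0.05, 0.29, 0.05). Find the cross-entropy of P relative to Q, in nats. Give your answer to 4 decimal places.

H(P,Q) = −Σ p·ln q.
  −0.32·ln(0.61) = 0.15817
  −0.12·ln(0.05) = 0.35949
  −0.55·ln(0.29) = 0.68083
  −0.01·ln(0.05) = 0.02996
H(P,Q) = 1.2285 nats.

1.2285 nats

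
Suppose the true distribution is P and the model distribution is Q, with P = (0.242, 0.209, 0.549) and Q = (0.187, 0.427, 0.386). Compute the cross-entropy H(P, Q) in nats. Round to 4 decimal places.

1.1062 nats

H(P,Q) = −Σ p·ln q.
  −0.242·ln(0.187) = 0.40575
  −0.209·ln(0.427) = 0.17785
  −0.549·ln(0.386) = 0.52260
H(P,Q) = 1.1062 nats.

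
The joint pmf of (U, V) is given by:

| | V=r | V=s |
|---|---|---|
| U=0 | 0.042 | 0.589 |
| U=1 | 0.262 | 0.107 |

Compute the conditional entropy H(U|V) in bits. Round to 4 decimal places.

Marginals: p(U) = (0.6310, 0.3690), p(V) = (0.3040, 0.6960).
H(U|V) = Σ p(V) · H(U|V=·).
  V=r: p=0.3040, H(U|V=r) = 0.5794
  V=s: p=0.6960, H(U|V=s) = 0.6191
Weighted sum = 0.6070 bits.

0.6070 bits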